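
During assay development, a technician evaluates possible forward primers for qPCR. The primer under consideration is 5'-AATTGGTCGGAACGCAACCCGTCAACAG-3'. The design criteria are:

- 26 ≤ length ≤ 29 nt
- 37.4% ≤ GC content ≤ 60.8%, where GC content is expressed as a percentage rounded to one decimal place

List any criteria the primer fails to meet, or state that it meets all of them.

Meets all criteria.

Base counts: A=9, T=4, G=7, C=8 (length 28).
length: length 28 ✓
GC content: GC 15/28 = 53.6% ✓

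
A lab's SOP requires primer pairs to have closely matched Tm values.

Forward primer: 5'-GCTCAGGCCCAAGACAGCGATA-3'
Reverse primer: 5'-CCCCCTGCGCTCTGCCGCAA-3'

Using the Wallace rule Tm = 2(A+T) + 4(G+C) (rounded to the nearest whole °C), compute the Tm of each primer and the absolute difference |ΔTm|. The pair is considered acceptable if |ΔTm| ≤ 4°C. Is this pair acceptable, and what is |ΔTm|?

|ΔTm| = 0°C; the pair is acceptable.

Forward: A=7 T=2 G=6 C=7 → Tm = 2·9 + 4·13 = 70°C.
Reverse: A=2 T=3 G=4 C=11 → Tm = 2·5 + 4·15 = 70°C.
|ΔTm| = |70 − 70| = 0°C, ≤ 4°C.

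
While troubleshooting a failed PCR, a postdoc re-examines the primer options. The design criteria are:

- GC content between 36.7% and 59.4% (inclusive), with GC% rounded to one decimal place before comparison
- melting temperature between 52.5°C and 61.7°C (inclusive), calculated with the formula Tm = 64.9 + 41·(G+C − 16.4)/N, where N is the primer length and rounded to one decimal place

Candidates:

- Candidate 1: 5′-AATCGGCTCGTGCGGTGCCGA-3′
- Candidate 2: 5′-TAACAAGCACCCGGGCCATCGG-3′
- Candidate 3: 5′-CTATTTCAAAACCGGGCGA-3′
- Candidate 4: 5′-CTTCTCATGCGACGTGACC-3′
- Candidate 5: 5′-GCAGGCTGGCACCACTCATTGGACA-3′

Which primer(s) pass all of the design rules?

Candidate 1 (21 nt, A=3 T=4 G=8 C=6): GC 14/21 = 66.7%, outside 36.7–59.4% ✗; Tm = 64.9 + 41·(14 − 16.4)/21 = 60.2°C ✓ — fails.
Candidate 2 (22 nt, A=6 T=2 G=6 C=8): GC 14/22 = 63.6%, outside 36.7–59.4% ✗; Tm = 64.9 + 41·(14 − 16.4)/22 = 60.4°C ✓ — fails.
Candidate 3 (19 nt, A=6 T=4 G=4 C=5): GC 9/19 = 47.4% ✓; Tm = 64.9 + 41·(9 − 16.4)/19 = 48.9°C, outside 52.5–61.7°C ✗ — fails.
Candidate 4 (19 nt, A=3 T=5 G=4 C=7): GC 11/19 = 57.9% ✓; Tm = 64.9 + 41·(11 − 16.4)/19 = 53.2°C ✓ — passes.
Candidate 5 (25 nt, A=6 T=4 G=7 C=8): GC 15/25 = 60.0%, outside 36.7–59.4% ✗; Tm = 64.9 + 41·(15 − 16.4)/25 = 62.6°C, outside 52.5–61.7°C ✗ — fails.

Candidate 4 only.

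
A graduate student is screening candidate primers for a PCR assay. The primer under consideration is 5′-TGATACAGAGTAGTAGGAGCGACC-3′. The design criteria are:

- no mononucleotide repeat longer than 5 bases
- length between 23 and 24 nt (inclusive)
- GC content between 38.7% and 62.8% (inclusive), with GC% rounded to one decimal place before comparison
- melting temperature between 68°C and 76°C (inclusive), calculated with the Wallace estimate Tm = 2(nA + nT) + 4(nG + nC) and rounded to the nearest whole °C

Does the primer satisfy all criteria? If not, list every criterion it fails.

Meets all criteria.

Base counts: A=8, T=4, G=8, C=4 (length 24).
homopolymer run: longest run = 2 ✓
length: length 24 ✓
GC content: GC 12/24 = 50.0% ✓
Tm: Tm = 2·12 + 4·12 = 72°C ✓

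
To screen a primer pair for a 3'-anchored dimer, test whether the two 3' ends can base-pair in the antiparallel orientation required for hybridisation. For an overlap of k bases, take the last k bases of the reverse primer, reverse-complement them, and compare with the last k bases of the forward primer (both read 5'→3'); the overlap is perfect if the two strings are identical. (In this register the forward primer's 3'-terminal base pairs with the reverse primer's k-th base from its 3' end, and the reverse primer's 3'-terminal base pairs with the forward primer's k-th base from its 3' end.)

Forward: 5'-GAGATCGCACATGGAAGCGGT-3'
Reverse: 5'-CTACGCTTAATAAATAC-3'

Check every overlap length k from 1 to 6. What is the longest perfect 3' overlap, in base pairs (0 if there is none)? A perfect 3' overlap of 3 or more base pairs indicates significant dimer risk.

Last 6 bases (5'→3') — forward …AGCGGT, reverse …AAATAC.
Reverse complement of the reverse primer's last 6 bases: GTATTT; its first k bases are the reverse complement of the reverse primer's last k bases, so a perfect k-base overlap needs the forward primer's last k bases to equal them.
Comparing (forward last k vs required): k=1: T vs G ✗; k=2: GT vs GT ✓; k=3: GGT vs GTA ✗; k=4: CGGT vs GTAT ✗; k=5: GCGGT vs GTATT ✗; k=6: AGCGGT vs GTATTT ✗.
Only k = 2 is perfect, so the longest perfect 3' overlap is 2.

Longest perfect overlap: 2 complementary base pairs; below the dimer-risk threshold (threshold 3).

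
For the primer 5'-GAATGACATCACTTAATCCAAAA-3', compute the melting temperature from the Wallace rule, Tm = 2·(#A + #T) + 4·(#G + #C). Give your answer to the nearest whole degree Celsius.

60°C

Base counts: A=11, T=5, G=2, C=5 (length 23).
Tm = 2·(11+5) + 4·(2+5) = 2·16 + 4·7 = 32 + 28 = 60°C.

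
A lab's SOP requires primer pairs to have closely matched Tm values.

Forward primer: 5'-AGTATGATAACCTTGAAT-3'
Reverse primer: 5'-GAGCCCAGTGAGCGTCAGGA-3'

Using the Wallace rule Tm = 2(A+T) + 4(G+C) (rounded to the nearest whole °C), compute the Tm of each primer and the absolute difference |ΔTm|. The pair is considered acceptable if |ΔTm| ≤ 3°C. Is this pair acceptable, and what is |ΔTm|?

|ΔTm| = 20°C; the pair is not acceptable.

Forward: A=7 T=6 G=3 C=2 → Tm = 2·13 + 4·5 = 46°C.
Reverse: A=5 T=2 G=8 C=5 → Tm = 2·7 + 4·13 = 66°C.
|ΔTm| = |46 − 66| = 20°C, > 3°C.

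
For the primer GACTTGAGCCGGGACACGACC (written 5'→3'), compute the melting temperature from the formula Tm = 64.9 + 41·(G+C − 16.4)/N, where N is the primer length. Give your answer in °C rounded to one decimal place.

60.2°C

Base counts: A=5, T=2, G=7, C=7; G+C = 14, N = 21.
Tm = 64.9 + 41·(14 − 16.4)/21 = 64.9 + -98.40/21 = 60.2°C.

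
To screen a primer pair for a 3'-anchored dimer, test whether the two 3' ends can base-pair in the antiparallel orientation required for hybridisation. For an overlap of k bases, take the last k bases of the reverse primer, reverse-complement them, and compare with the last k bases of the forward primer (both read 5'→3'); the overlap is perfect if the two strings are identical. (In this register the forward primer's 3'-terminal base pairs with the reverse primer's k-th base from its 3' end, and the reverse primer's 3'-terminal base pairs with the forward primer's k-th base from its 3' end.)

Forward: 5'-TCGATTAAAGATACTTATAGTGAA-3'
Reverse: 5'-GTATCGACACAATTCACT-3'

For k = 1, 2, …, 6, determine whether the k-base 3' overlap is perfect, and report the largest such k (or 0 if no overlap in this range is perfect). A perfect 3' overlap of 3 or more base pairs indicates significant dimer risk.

Longest perfect overlap: 6 complementary base pairs; significant dimer risk (threshold 3).

Last 6 bases (5'→3') — forward …AGTGAA, reverse …TTCACT.
Reverse complement of the reverse primer's last 6 bases: AGTGAA; its first k bases are the reverse complement of the reverse primer's last k bases, so a perfect k-base overlap needs the forward primer's last k bases to equal them.
Comparing (forward last k vs required): k=1: A vs A ✓; k=2: AA vs AG ✗; k=3: GAA vs AGT ✗; k=4: TGAA vs AGTG ✗; k=5: GTGAA vs AGTGA ✗; k=6: AGTGAA vs AGTGAA ✓.
Perfect overlaps at k = 1, 6; the largest is 6.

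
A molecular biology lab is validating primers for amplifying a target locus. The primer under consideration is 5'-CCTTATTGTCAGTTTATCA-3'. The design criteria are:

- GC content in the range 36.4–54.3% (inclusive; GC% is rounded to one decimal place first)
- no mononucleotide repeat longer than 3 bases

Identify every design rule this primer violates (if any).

Base counts: A=4, T=9, G=2, C=4 (length 19).
GC content: GC 6/19 = 31.6%, outside 36.4–54.3% ✗
homopolymer run: longest run = 3 ✓

Fails: GC content.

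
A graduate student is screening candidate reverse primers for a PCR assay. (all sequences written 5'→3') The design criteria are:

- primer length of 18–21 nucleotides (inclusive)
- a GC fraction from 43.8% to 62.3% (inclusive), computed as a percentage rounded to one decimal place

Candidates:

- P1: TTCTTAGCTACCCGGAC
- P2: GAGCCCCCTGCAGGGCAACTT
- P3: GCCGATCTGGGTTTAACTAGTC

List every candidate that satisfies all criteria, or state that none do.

P1 (17 nt, A=3 T=5 G=3 C=6): length 17, outside 18–21 ✗; GC 9/17 = 52.9% ✓ — fails.
P2 (21 nt, A=4 T=3 G=6 C=8): length 21 ✓; GC 14/21 = 66.7%, outside 43.8–62.3% ✗ — fails.
P3 (22 nt, A=4 T=7 G=6 C=5): length 22, outside 18–21 ✗; GC 11/22 = 50.0% ✓ — fails.

None of the candidates satisfy all criteria.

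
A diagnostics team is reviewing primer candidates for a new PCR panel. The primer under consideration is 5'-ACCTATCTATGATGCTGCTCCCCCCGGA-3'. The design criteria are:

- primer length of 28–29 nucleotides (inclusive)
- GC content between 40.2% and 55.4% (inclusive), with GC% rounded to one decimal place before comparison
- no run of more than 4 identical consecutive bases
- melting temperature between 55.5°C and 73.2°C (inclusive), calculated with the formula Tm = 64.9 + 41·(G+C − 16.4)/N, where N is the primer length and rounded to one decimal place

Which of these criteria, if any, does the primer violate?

Base counts: A=5, T=7, G=5, C=11 (length 28).
length: length 28 ✓
GC content: GC 16/28 = 57.1%, outside 40.2–55.4% ✗
homopolymer run: longest run = 6, exceeds 4 ✗
Tm: Tm = 64.9 + 41·(16 − 16.4)/28 = 64.3°C ✓

Fails: GC content, homopolymer run.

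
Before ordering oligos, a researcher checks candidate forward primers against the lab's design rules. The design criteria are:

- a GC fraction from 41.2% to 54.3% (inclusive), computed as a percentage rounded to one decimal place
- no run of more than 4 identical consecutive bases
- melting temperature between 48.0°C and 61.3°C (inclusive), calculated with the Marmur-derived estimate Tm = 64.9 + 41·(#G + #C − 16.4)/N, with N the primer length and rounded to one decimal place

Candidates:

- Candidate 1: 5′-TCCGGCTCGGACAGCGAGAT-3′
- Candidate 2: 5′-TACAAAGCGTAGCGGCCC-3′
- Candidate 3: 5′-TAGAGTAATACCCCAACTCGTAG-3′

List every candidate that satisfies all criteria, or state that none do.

Candidate 1 (20 nt, A=4 T=3 G=7 C=6): GC 13/20 = 65.0%, outside 41.2–54.3% ✗; longest run = 2 ✓; Tm = 64.9 + 41·(13 − 16.4)/20 = 57.9°C ✓ — fails.
Candidate 2 (18 nt, A=5 T=2 G=5 C=6): GC 11/18 = 61.1%, outside 41.2–54.3% ✗; longest run = 3 ✓; Tm = 64.9 + 41·(11 − 16.4)/18 = 52.6°C ✓ — fails.
Candidate 3 (23 nt, A=8 T=5 G=4 C=6): GC 10/23 = 43.5% ✓; longest run = 4 ✓; Tm = 64.9 + 41·(10 − 16.4)/23 = 53.5°C ✓ — passes.

Candidate 3 only.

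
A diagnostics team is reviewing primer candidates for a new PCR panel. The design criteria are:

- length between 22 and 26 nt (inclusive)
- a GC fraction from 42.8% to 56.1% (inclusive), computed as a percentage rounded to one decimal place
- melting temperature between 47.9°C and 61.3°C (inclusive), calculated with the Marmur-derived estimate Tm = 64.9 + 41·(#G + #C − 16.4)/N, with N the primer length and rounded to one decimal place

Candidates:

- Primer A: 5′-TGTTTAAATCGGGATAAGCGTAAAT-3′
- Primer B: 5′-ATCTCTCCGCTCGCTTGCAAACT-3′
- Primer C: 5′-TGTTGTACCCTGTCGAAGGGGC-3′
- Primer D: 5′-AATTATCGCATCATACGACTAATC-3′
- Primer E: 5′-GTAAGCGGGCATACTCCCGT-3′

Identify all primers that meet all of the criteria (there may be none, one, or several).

Primer A (25 nt, A=9 T=8 G=6 C=2): length 25 ✓; GC 8/25 = 32.0%, outside 42.8–56.1% ✗; Tm = 64.9 + 41·(8 − 16.4)/25 = 51.1°C ✓ — fails.
Primer B (23 nt, A=4 T=7 G=3 C=9): length 23 ✓; GC 12/23 = 52.2% ✓; Tm = 64.9 + 41·(12 − 16.4)/23 = 57.1°C ✓ — passes.
Primer C (22 nt, A=3 T=6 G=8 C=5): length 22 ✓; GC 13/22 = 59.1%, outside 42.8–56.1% ✗; Tm = 64.9 + 41·(13 − 16.4)/22 = 58.6°C ✓ — fails.
Primer D (24 nt, A=9 T=7 G=2 C=6): length 24 ✓; GC 8/24 = 33.3%, outside 42.8–56.1% ✗; Tm = 64.9 + 41·(8 − 16.4)/24 = 50.6°C ✓ — fails.
Primer E (20 nt, A=4 T=4 G=6 C=6): length 20, outside 22–26 ✗; GC 12/20 = 60.0%, outside 42.8–56.1% ✗; Tm = 64.9 + 41·(12 − 16.4)/20 = 55.9°C ✓ — fails.

Primer B only.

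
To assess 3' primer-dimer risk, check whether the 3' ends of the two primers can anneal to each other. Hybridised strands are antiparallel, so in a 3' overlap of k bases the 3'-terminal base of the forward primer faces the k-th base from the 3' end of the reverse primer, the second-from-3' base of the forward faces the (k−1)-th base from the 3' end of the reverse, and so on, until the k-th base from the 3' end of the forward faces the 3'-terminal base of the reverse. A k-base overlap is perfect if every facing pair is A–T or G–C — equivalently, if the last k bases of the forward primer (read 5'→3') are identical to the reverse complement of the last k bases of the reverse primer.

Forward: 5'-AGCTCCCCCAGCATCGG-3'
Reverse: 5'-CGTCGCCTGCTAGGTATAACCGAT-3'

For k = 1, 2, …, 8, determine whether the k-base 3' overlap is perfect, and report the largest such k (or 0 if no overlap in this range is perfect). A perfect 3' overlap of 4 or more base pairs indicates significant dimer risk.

Last 8 bases (5'→3') — forward …AGCATCGG, reverse …TAACCGAT.
Reverse complement of the reverse primer's last 8 bases: ATCGGTTA; its first k bases are the reverse complement of the reverse primer's last k bases, so a perfect k-base overlap needs the forward primer's last k bases to equal them.
Comparing (forward last k vs required): k=1: G vs A ✗; k=2: GG vs AT ✗; k=3: CGG vs ATC ✗; k=4: TCGG vs ATCG ✗; k=5: ATCGG vs ATCGG ✓; k=6: CATCGG vs ATCGGT ✗; k=7: GCATCGG vs ATCGGTT ✗; k=8: AGCATCGG vs ATCGGTTA ✗.
Only k = 5 is perfect, so the longest perfect 3' overlap is 5.

Longest perfect overlap: 5 complementary base pairs; significant dimer risk (threshold 4).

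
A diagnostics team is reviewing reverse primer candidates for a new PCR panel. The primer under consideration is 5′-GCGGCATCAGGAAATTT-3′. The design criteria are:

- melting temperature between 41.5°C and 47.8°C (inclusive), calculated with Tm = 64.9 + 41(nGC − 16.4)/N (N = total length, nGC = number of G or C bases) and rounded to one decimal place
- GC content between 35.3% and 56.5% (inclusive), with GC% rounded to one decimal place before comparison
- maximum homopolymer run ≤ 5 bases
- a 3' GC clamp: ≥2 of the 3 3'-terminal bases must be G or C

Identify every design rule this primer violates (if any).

Fails: GC clamp.

Base counts: A=5, T=4, G=5, C=3 (length 17).
Tm: Tm = 64.9 + 41·(8 − 16.4)/17 = 44.6°C ✓
GC content: GC 8/17 = 47.1% ✓
homopolymer run: longest run = 3 ✓
GC clamp: 3' end TTT has 0 G/C, need ≥2 ✗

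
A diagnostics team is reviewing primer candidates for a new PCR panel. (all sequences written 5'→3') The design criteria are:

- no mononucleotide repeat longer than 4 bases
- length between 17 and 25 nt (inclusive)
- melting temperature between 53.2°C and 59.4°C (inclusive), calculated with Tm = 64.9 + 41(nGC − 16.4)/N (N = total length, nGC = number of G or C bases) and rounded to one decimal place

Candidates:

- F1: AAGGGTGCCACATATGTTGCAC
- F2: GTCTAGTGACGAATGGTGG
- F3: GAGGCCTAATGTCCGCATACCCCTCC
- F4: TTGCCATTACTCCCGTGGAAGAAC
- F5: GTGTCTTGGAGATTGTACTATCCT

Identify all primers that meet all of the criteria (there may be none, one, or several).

F1, F4 and F5.

F1 (22 nt, A=6 T=5 G=6 C=5): longest run = 3 ✓; length 22 ✓; Tm = 64.9 + 41·(11 − 16.4)/22 = 54.8°C ✓ — passes.
F2 (19 nt, A=4 T=5 G=8 C=2): longest run = 2 ✓; length 19 ✓; Tm = 64.9 + 41·(10 − 16.4)/19 = 51.1°C, outside 53.2–59.4°C ✗ — fails.
F3 (26 nt, A=5 T=5 G=5 C=11): longest run = 4 ✓; length 26, outside 17–25 ✗; Tm = 64.9 + 41·(16 − 16.4)/26 = 64.3°C, outside 53.2–59.4°C ✗ — fails.
F4 (24 nt, A=6 T=6 G=5 C=7): longest run = 3 ✓; length 24 ✓; Tm = 64.9 + 41·(12 − 16.4)/24 = 57.4°C ✓ — passes.
F5 (24 nt, A=4 T=10 G=6 C=4): longest run = 2 ✓; length 24 ✓; Tm = 64.9 + 41·(10 − 16.4)/24 = 54.0°C ✓ — passes.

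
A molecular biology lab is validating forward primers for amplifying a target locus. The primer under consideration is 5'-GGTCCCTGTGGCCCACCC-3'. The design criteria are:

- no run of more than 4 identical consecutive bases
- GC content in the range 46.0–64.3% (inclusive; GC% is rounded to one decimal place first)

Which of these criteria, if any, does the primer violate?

Fails: GC content.

Base counts: A=1, T=3, G=5, C=9 (length 18).
homopolymer run: longest run = 3 ✓
GC content: GC 14/18 = 77.8%, outside 46.0–64.3% ✗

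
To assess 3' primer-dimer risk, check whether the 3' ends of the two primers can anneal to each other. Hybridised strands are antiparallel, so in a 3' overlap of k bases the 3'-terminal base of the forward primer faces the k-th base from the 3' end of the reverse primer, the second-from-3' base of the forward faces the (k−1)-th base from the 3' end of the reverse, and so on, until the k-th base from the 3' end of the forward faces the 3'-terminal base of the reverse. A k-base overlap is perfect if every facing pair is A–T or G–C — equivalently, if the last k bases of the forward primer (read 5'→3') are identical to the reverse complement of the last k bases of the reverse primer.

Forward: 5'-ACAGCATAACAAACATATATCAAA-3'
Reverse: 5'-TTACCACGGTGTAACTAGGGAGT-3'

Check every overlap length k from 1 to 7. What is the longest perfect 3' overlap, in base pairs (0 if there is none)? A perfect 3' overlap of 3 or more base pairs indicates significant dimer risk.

Last 7 bases (5'→3') — forward …TATCAAA, reverse …AGGGAGT.
Reverse complement of the reverse primer's last 7 bases: ACTCCCT; its first k bases are the reverse complement of the reverse primer's last k bases, so a perfect k-base overlap needs the forward primer's last k bases to equal them.
Comparing (forward last k vs required): k=1: A vs A ✓; k=2: AA vs AC ✗; k=3: AAA vs ACT ✗; k=4: CAAA vs ACTC ✗; k=5: TCAAA vs ACTCC ✗; k=6: ATCAAA vs ACTCCC ✗; k=7: TATCAAA vs ACTCCCT ✗.
Only k = 1 is perfect, so the longest perfect 3' overlap is 1.

Longest perfect overlap: 1 complementary base pair; below the dimer-risk threshold (threshold 3).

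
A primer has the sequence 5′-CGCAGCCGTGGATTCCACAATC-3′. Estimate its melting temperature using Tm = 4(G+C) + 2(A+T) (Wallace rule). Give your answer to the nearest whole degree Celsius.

Base counts: A=5, T=4, G=5, C=8 (length 22).
Tm = 2·(5+4) + 4·(5+8) = 2·9 + 4·13 = 18 + 52 = 70°C.

70°C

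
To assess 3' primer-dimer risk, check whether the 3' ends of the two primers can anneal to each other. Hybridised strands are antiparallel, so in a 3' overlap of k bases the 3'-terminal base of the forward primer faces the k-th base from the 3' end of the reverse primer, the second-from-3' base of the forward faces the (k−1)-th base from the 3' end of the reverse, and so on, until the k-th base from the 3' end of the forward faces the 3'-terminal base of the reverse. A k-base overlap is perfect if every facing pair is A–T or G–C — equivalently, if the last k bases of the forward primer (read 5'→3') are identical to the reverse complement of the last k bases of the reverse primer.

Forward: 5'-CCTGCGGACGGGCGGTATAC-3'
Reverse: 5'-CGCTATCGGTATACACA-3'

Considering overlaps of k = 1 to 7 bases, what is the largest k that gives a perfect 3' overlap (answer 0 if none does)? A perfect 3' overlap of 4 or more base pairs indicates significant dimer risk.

Longest perfect overlap: 0 complementary base pairs; below the dimer-risk threshold (threshold 4).

Last 7 bases (5'→3') — forward …GGTATAC, reverse …ATACACA.
Reverse complement of the reverse primer's last 7 bases: TGTGTAT; its first k bases are the reverse complement of the reverse primer's last k bases, so a perfect k-base overlap needs the forward primer's last k bases to equal them.
Comparing (forward last k vs required): k=1: C vs T ✗; k=2: AC vs TG ✗; k=3: TAC vs TGT ✗; k=4: ATAC vs TGTG ✗; k=5: TATAC vs TGTGT ✗; k=6: GTATAC vs TGTGTA ✗; k=7: GGTATAC vs TGTGTAT ✗.
No overlap length from 1 to 7 is perfect, so the longest perfect 3' overlap is 0.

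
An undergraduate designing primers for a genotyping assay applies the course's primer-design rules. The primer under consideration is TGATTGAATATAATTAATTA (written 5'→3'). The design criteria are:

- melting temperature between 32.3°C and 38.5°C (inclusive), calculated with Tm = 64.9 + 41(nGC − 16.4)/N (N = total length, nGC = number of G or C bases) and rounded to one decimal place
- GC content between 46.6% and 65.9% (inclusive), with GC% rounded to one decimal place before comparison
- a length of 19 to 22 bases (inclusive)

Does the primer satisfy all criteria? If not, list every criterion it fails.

Fails: GC content.

Base counts: A=9, T=9, G=2, C=0 (length 20).
Tm: Tm = 64.9 + 41·(2 − 16.4)/20 = 35.4°C ✓
GC content: GC 2/20 = 10.0%, outside 46.6–65.9% ✗
length: length 20 ✓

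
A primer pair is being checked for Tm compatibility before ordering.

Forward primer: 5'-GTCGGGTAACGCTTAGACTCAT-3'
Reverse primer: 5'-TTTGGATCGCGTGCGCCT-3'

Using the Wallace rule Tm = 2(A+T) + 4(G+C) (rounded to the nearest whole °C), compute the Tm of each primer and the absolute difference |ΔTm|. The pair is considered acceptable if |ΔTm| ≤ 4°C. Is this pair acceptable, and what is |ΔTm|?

|ΔTm| = 8°C; the pair is not acceptable.

Forward: A=5 T=6 G=6 C=5 → Tm = 2·11 + 4·11 = 66°C.
Reverse: A=1 T=6 G=6 C=5 → Tm = 2·7 + 4·11 = 58°C.
|ΔTm| = |66 − 58| = 8°C, > 4°C.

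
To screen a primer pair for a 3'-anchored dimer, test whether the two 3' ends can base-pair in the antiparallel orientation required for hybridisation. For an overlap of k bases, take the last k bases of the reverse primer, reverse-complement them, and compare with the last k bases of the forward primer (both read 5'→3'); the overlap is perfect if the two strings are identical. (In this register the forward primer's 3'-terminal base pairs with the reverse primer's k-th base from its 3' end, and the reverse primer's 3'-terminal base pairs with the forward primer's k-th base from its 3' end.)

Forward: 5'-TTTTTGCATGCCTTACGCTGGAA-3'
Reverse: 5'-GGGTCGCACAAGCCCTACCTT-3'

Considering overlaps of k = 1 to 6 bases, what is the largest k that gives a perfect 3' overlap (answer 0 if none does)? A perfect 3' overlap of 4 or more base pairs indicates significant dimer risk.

Last 6 bases (5'→3') — forward …CTGGAA, reverse …TACCTT.
Reverse complement of the reverse primer's last 6 bases: AAGGTA; its first k bases are the reverse complement of the reverse primer's last k bases, so a perfect k-base overlap needs the forward primer's last k bases to equal them.
Comparing (forward last k vs required): k=1: A vs A ✓; k=2: AA vs AA ✓; k=3: GAA vs AAG ✗; k=4: GGAA vs AAGG ✗; k=5: TGGAA vs AAGGT ✗; k=6: CTGGAA vs AAGGTA ✗.
Perfect overlaps at k = 1, 2; the largest is 2.

Longest perfect overlap: 2 complementary base pairs; below the dimer-risk threshold (threshold 4).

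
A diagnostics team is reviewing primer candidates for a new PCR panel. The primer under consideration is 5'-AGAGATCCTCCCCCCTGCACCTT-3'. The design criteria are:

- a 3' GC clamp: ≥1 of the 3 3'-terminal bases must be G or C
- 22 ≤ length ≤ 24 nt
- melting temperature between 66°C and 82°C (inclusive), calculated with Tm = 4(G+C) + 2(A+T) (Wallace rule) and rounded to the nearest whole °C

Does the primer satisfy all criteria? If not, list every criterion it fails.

Meets all criteria.

Base counts: A=4, T=5, G=3, C=11 (length 23).
GC clamp: 3' end CTT has 1 G/C ✓
length: length 23 ✓
Tm: Tm = 2·9 + 4·14 = 74°C ✓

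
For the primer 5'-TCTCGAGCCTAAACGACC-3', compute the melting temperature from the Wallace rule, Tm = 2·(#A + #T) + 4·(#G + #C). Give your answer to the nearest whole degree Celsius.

56°C

Base counts: A=5, T=3, G=3, C=7 (length 18).
Tm = 2·(5+3) + 4·(3+7) = 2·8 + 4·10 = 16 + 40 = 56°C.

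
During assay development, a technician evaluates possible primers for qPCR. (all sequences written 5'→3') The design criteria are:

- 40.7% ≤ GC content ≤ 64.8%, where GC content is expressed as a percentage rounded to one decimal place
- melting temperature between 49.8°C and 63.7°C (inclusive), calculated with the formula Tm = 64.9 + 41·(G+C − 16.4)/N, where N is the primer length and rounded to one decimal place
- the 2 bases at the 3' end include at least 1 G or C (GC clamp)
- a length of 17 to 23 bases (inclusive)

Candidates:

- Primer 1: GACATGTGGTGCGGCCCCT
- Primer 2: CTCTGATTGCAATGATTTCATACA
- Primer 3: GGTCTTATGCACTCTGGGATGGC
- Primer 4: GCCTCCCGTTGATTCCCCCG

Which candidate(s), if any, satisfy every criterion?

Primer 1 (19 nt, A=2 T=4 G=7 C=6): GC 13/19 = 68.4%, outside 40.7–64.8% ✗; Tm = 64.9 + 41·(13 − 16.4)/19 = 57.6°C ✓; 3' end CT has 1 G/C ✓; length 19 ✓ — fails.
Primer 2 (24 nt, A=7 T=9 G=3 C=5): GC 8/24 = 33.3%, outside 40.7–64.8% ✗; Tm = 64.9 + 41·(8 − 16.4)/24 = 50.6°C ✓; 3' end CA has 1 G/C ✓; length 24, outside 17–23 ✗ — fails.
Primer 3 (23 nt, A=3 T=7 G=8 C=5): GC 13/23 = 56.5% ✓; Tm = 64.9 + 41·(13 − 16.4)/23 = 58.8°C ✓; 3' end GC has 2 G/C ✓; length 23 ✓ — passes.
Primer 4 (20 nt, A=1 T=5 G=4 C=10): GC 14/20 = 70.0%, outside 40.7–64.8% ✗; Tm = 64.9 + 41·(14 − 16.4)/20 = 60.0°C ✓; 3' end CG has 2 G/C ✓; length 20 ✓ — fails.

Primer 3 only.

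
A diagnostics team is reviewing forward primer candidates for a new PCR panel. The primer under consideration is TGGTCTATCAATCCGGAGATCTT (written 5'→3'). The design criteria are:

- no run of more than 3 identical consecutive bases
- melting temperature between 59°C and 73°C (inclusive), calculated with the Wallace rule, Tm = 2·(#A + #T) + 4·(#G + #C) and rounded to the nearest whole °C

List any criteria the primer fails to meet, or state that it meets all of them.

Base counts: A=5, T=8, G=5, C=5 (length 23).
homopolymer run: longest run = 2 ✓
Tm: Tm = 2·13 + 4·10 = 66°C ✓

Meets all criteria.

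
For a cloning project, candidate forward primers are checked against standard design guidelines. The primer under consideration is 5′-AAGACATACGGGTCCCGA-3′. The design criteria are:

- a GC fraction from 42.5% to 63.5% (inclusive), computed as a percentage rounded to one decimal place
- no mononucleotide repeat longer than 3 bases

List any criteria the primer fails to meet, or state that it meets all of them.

Base counts: A=6, T=2, G=5, C=5 (length 18).
GC content: GC 10/18 = 55.6% ✓
homopolymer run: longest run = 3 ✓

Meets all criteria.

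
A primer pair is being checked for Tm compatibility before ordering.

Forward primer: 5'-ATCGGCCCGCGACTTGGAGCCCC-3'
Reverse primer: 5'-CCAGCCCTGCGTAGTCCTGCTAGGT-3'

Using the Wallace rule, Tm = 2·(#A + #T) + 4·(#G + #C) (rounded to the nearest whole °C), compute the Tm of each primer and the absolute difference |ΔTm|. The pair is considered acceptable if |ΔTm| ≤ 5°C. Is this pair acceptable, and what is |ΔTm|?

Forward: A=3 T=3 G=7 C=10 → Tm = 2·6 + 4·17 = 80°C.
Reverse: A=3 T=6 G=7 C=9 → Tm = 2·9 + 4·16 = 82°C.
|ΔTm| = |80 − 82| = 2°C, ≤ 5°C.

|ΔTm| = 2°C; the pair is acceptable.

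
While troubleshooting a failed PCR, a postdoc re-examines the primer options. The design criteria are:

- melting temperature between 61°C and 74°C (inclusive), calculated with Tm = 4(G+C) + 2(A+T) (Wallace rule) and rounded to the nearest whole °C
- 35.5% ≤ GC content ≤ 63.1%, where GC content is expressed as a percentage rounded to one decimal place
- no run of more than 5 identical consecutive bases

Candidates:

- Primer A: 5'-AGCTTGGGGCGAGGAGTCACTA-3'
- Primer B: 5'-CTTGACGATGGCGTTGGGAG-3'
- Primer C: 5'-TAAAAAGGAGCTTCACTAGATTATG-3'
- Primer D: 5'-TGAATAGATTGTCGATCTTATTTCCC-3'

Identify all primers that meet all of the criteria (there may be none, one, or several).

Primer A and Primer B.

Primer A (22 nt, A=5 T=4 G=9 C=4): Tm = 2·9 + 4·13 = 70°C ✓; GC 13/22 = 59.1% ✓; longest run = 4 ✓ — passes.
Primer B (20 nt, A=3 T=5 G=9 C=3): Tm = 2·8 + 4·12 = 64°C ✓; GC 12/20 = 60.0% ✓; longest run = 3 ✓ — passes.
Primer C (25 nt, A=10 T=7 G=5 C=3): Tm = 2·17 + 4·8 = 66°C ✓; GC 8/25 = 32.0%, outside 35.5–63.1% ✗; longest run = 5 ✓ — fails.
Primer D (26 nt, A=6 T=11 G=4 C=5): Tm = 2·17 + 4·9 = 70°C ✓; GC 9/26 = 34.6%, outside 35.5–63.1% ✗; longest run = 3 ✓ — fails.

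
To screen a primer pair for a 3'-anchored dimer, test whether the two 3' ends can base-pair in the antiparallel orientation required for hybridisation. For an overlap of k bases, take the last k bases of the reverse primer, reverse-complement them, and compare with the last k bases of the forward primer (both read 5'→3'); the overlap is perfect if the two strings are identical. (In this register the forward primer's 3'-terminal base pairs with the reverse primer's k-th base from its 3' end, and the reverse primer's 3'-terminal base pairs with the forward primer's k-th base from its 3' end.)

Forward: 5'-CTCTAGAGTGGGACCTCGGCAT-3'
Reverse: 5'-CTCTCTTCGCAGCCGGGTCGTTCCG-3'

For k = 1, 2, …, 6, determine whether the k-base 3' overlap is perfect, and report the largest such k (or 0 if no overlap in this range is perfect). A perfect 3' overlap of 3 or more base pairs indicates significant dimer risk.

Last 6 bases (5'→3') — forward …CGGCAT, reverse …GTTCCG.
Reverse complement of the reverse primer's last 6 bases: CGGAAC; its first k bases are the reverse complement of the reverse primer's last k bases, so a perfect k-base overlap needs the forward primer's last k bases to equal them.
Comparing (forward last k vs required): k=1: T vs C ✗; k=2: AT vs CG ✗; k=3: CAT vs CGG ✗; k=4: GCAT vs CGGA ✗; k=5: GGCAT vs CGGAA ✗; k=6: CGGCAT vs CGGAAC ✗.
No overlap length from 1 to 6 is perfect, so the longest perfect 3' overlap is 0.

Longest perfect overlap: 0 complementary base pairs; below the dimer-risk threshold (threshold 3).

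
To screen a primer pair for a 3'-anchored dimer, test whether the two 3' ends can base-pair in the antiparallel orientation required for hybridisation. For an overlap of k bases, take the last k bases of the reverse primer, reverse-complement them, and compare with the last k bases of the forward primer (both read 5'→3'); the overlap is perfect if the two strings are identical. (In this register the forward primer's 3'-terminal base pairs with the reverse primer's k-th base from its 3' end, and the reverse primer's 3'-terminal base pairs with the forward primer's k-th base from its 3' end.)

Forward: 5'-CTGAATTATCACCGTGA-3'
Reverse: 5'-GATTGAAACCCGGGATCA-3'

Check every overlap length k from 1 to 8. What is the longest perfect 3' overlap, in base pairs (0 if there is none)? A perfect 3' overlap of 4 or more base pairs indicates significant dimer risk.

Longest perfect overlap: 3 complementary base pairs; below the dimer-risk threshold (threshold 4).

Last 8 bases (5'→3') — forward …CACCGTGA, reverse …CGGGATCA.
Reverse complement of the reverse primer's last 8 bases: TGATCCCG; its first k bases are the reverse complement of the reverse primer's last k bases, so a perfect k-base overlap needs the forward primer's last k bases to equal them.
Comparing (forward last k vs required): k=1: A vs T ✗; k=2: GA vs TG ✗; k=3: TGA vs TGA ✓; k=4: GTGA vs TGAT ✗; k=5: CGTGA vs TGATC ✗; k=6: CCGTGA vs TGATCC ✗; k=7: ACCGTGA vs TGATCCC ✗; k=8: CACCGTGA vs TGATCCCG ✗.
Only k = 3 is perfect, so the longest perfect 3' overlap is 3.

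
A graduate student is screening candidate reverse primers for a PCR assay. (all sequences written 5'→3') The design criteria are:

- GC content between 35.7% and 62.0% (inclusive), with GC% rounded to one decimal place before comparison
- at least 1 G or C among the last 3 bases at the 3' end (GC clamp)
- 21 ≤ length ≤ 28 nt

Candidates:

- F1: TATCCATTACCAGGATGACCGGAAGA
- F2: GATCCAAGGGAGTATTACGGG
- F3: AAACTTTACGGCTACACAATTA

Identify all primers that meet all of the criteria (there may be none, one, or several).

F1 and F2.

F1 (26 nt, A=9 T=5 G=6 C=6): GC 12/26 = 46.2% ✓; 3' end AGA has 1 G/C ✓; length 26 ✓ — passes.
F2 (21 nt, A=6 T=4 G=8 C=3): GC 11/21 = 52.4% ✓; 3' end GGG has 3 G/C ✓; length 21 ✓ — passes.
F3 (22 nt, A=9 T=6 G=2 C=5): GC 7/22 = 31.8%, outside 35.7–62.0% ✗; 3' end TTA has 0 G/C, need ≥1 ✗; length 22 ✓ — fails.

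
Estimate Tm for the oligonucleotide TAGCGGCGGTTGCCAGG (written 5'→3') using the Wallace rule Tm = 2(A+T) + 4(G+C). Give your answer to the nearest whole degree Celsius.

58°C

Base counts: A=2, T=3, G=8, C=4 (length 17).
Tm = 2·(2+3) + 4·(8+4) = 2·5 + 4·12 = 10 + 48 = 58°C.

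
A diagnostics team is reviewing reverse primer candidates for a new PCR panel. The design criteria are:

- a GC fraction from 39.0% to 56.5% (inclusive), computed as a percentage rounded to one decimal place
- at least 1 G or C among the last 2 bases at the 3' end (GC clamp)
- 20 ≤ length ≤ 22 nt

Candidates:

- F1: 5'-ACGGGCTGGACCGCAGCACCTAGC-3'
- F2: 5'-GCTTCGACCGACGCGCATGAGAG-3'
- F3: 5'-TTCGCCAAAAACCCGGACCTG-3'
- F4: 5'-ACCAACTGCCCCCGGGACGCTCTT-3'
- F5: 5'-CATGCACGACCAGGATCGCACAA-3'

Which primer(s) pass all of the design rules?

F1 (24 nt, A=5 T=2 G=8 C=9): GC 17/24 = 70.8%, outside 39.0–56.5% ✗; 3' end GC has 2 G/C ✓; length 24, outside 20–22 ✗ — fails.
F2 (23 nt, A=5 T=3 G=8 C=7): GC 15/23 = 65.2%, outside 39.0–56.5% ✗; 3' end AG has 1 G/C ✓; length 23, outside 20–22 ✗ — fails.
F3 (21 nt, A=6 T=3 G=4 C=8): GC 12/21 = 57.1%, outside 39.0–56.5% ✗; 3' end TG has 1 G/C ✓; length 21 ✓ — fails.
F4 (24 nt, A=4 T=4 G=5 C=11): GC 16/24 = 66.7%, outside 39.0–56.5% ✗; 3' end TT has 0 G/C, need ≥1 ✗; length 24, outside 20–22 ✗ — fails.
F5 (23 nt, A=8 T=2 G=5 C=8): GC 13/23 = 56.5% ✓; 3' end AA has 0 G/C, need ≥1 ✗; length 23, outside 20–22 ✗ — fails.

None of the candidates satisfy all criteria.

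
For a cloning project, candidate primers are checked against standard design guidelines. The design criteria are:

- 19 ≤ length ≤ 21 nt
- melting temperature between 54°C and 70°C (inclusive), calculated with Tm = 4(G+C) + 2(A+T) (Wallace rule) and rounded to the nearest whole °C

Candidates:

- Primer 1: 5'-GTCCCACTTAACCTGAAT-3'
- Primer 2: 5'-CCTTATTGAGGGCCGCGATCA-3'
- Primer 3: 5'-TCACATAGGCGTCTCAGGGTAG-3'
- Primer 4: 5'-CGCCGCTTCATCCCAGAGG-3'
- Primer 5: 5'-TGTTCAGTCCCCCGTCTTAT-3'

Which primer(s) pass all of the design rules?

Primer 1 (18 nt, A=5 T=5 G=2 C=6): length 18, outside 19–21 ✗; Tm = 2·10 + 4·8 = 52°C, outside 54–70°C ✗ — fails.
Primer 2 (21 nt, A=4 T=5 G=6 C=6): length 21 ✓; Tm = 2·9 + 4·12 = 66°C ✓ — passes.
Primer 3 (22 nt, A=5 T=5 G=7 C=5): length 22, outside 19–21 ✗; Tm = 2·10 + 4·12 = 68°C ✓ — fails.
Primer 4 (19 nt, A=3 T=3 G=5 C=8): length 19 ✓; Tm = 2·6 + 4·13 = 64°C ✓ — passes.
Primer 5 (20 nt, A=2 T=8 G=3 C=7): length 20 ✓; Tm = 2·10 + 4·10 = 60°C ✓ — passes.

Primer 2, Primer 4 and Primer 5.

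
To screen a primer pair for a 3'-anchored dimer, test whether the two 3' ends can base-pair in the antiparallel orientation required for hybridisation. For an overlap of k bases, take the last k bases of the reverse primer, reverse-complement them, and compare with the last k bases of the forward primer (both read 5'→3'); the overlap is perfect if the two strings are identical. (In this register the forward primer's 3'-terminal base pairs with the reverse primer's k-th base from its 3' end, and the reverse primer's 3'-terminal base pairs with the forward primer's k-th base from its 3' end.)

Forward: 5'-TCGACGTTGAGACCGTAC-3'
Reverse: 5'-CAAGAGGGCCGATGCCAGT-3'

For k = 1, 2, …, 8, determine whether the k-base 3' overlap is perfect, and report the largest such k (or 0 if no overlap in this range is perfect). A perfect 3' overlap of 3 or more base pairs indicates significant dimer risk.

Longest perfect overlap: 2 complementary base pairs; below the dimer-risk threshold (threshold 3).

Last 8 bases (5'→3') — forward …GACCGTAC, reverse …ATGCCAGT.
Reverse complement of the reverse primer's last 8 bases: ACTGGCAT; its first k bases are the reverse complement of the reverse primer's last k bases, so a perfect k-base overlap needs the forward primer's last k bases to equal them.
Comparing (forward last k vs required): k=1: C vs A ✗; k=2: AC vs AC ✓; k=3: TAC vs ACT ✗; k=4: GTAC vs ACTG ✗; k=5: CGTAC vs ACTGG ✗; k=6: CCGTAC vs ACTGGC ✗; k=7: ACCGTAC vs ACTGGCA ✗; k=8: GACCGTAC vs ACTGGCAT ✗.
Only k = 2 is perfect, so the longest perfect 3' overlap is 2.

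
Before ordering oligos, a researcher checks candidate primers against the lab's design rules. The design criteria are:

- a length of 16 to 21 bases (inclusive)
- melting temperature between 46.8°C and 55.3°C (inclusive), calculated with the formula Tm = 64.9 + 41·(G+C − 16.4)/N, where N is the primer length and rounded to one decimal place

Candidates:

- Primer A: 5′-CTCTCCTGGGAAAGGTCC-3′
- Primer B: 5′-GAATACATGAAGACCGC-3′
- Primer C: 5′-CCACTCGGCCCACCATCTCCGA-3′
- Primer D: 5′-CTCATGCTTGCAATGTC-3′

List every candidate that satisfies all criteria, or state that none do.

Primer A only.

Primer A (18 nt, A=3 T=4 G=5 C=6): length 18 ✓; Tm = 64.9 + 41·(11 − 16.4)/18 = 52.6°C ✓ — passes.
Primer B (17 nt, A=7 T=2 G=4 C=4): length 17 ✓; Tm = 64.9 + 41·(8 − 16.4)/17 = 44.6°C, outside 46.8–55.3°C ✗ — fails.
Primer C (22 nt, A=4 T=3 G=3 C=12): length 22, outside 16–21 ✗; Tm = 64.9 + 41·(15 − 16.4)/22 = 62.3°C, outside 46.8–55.3°C ✗ — fails.
Primer D (17 nt, A=3 T=6 G=3 C=5): length 17 ✓; Tm = 64.9 + 41·(8 − 16.4)/17 = 44.6°C, outside 46.8–55.3°C ✗ — fails.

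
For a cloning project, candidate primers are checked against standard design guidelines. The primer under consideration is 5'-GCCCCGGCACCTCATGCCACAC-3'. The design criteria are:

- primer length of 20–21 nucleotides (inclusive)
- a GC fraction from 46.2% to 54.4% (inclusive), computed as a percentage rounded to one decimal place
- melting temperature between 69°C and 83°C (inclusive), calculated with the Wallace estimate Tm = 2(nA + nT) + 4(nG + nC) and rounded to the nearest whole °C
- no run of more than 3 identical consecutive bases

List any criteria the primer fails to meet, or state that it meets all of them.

Base counts: A=4, T=2, G=4, C=12 (length 22).
length: length 22, outside 20–21 ✗
GC content: GC 16/22 = 72.7%, outside 46.2–54.4% ✗
Tm: Tm = 2·6 + 4·16 = 76°C ✓
homopolymer run: longest run = 4, exceeds 3 ✗

Fails: length, GC content, homopolymer run.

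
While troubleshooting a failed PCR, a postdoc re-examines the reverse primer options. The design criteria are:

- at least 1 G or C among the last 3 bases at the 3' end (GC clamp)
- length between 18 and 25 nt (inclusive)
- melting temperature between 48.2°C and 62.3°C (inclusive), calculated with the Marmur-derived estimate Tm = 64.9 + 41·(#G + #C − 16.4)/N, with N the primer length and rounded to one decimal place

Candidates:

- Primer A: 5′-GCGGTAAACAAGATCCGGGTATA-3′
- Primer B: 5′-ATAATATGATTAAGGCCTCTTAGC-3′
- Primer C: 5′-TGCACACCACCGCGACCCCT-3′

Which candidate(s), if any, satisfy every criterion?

Primer A (23 nt, A=8 T=4 G=7 C=4): 3' end ATA has 0 G/C, need ≥1 ✗; length 23 ✓; Tm = 64.9 + 41·(11 − 16.4)/23 = 55.3°C ✓ — fails.
Primer B (24 nt, A=8 T=8 G=4 C=4): 3' end AGC has 2 G/C ✓; length 24 ✓; Tm = 64.9 + 41·(8 − 16.4)/24 = 50.6°C ✓ — passes.
Primer C (20 nt, A=4 T=2 G=3 C=11): 3' end CCT has 2 G/C ✓; length 20 ✓; Tm = 64.9 + 41·(14 − 16.4)/20 = 60.0°C ✓ — passes.

Primer B and Primer C.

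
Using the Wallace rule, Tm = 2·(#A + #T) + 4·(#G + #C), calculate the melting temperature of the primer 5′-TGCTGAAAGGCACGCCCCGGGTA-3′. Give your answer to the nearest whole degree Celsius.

76°C

Base counts: A=5, T=3, G=8, C=7 (length 23).
Tm = 2·(5+3) + 4·(8+7) = 2·8 + 4·15 = 16 + 60 = 76°C.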